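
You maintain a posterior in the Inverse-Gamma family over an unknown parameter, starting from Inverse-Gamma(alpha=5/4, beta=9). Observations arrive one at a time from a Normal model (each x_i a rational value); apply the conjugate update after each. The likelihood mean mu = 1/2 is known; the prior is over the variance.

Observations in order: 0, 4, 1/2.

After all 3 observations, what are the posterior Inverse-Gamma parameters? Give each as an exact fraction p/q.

alpha=11/4, beta=61/4

obs 1: x=0 → posterior Inverse-Gamma(7/4, 73/8)
obs 2: x=4 → posterior Inverse-Gamma(9/4, 61/4)
obs 3: x=1/2 → posterior Inverse-Gamma(11/4, 61/4)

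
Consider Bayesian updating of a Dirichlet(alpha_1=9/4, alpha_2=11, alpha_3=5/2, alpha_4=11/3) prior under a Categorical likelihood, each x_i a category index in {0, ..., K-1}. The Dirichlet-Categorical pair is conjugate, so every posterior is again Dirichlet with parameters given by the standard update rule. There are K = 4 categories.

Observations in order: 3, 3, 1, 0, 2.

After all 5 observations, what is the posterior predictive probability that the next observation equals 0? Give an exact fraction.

39/293

obs 1: x=3 → posterior Dirichlet(9/4, 11, 5/2, 14/3)
obs 2: x=3 → posterior Dirichlet(9/4, 11, 5/2, 17/3)
obs 3: x=1 → posterior Dirichlet(9/4, 12, 5/2, 17/3)
obs 4: x=0 → posterior Dirichlet(13/4, 12, 5/2, 17/3)
obs 5: x=2 → posterior Dirichlet(13/4, 12, 7/2, 17/3)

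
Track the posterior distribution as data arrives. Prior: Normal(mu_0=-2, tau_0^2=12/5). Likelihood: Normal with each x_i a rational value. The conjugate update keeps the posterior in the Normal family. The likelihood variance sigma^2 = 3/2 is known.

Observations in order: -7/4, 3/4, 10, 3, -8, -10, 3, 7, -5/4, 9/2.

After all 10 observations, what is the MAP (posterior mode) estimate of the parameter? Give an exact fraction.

obs 1: x=-7/4 → posterior Normal(-24/13, 12/13)
obs 2: x=3/4 → posterior Normal(-6/7, 4/7)
obs 3: x=10 → posterior Normal(62/29, 12/29)
obs 4: x=3 → posterior Normal(86/37, 12/37)
obs 5: x=-8 → posterior Normal(22/45, 4/15)
obs 6: x=-10 → posterior Normal(-58/53, 12/53)
obs 7: x=3 → posterior Normal(-34/61, 12/61)
obs 8: x=7 → posterior Normal(22/69, 4/23)
obs 9: x=-5/4 → posterior Normal(12/77, 12/77)
obs 10: x=9/2 → posterior Normal(48/85, 12/85)

48/85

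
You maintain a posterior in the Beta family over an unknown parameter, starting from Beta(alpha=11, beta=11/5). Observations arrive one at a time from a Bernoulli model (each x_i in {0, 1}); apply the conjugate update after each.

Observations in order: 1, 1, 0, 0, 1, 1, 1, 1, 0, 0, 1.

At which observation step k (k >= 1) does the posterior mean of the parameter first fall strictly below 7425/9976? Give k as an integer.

obs 1: x=1 → posterior Beta(12, 11/5)
obs 2: x=1 → posterior Beta(13, 11/5)
obs 3: x=0 → posterior Beta(13, 16/5)
obs 4: x=0 → posterior Beta(13, 21/5)
obs 5: x=1 → posterior Beta(14, 21/5)
obs 6: x=1 → posterior Beta(15, 21/5)
obs 7: x=1 → posterior Beta(16, 21/5)
obs 8: x=1 → posterior Beta(17, 21/5)
obs 9: x=0 → posterior Beta(17, 26/5)
obs 10: x=0 → posterior Beta(17, 31/5)
obs 11: x=1 → posterior Beta(18, 31/5)

k = 10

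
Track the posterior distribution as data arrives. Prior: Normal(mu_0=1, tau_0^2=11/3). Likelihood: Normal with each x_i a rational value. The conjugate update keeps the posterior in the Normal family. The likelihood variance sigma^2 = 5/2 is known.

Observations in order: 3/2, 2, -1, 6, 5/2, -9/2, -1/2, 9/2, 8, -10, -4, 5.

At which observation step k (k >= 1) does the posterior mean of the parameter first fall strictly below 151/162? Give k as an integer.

k = 3

obs 1: x=3/2 → posterior Normal(48/37, 55/37)
obs 2: x=2 → posterior Normal(92/59, 55/59)
obs 3: x=-1 → posterior Normal(70/81, 55/81)
obs 4: x=6 → posterior Normal(202/103, 55/103)
obs 5: x=5/2 → posterior Normal(257/125, 11/25)
obs 6: x=-9/2 → posterior Normal(158/147, 55/147)
obs 7: x=-1/2 → posterior Normal(147/169, 55/169)
obs 8: x=9/2 → posterior Normal(246/191, 55/191)
obs 9: x=8 → posterior Normal(422/213, 55/213)
obs 10: x=-10 → posterior Normal(202/235, 11/47)
obs 11: x=-4 → posterior Normal(114/257, 55/257)
obs 12: x=5 → posterior Normal(224/279, 55/279)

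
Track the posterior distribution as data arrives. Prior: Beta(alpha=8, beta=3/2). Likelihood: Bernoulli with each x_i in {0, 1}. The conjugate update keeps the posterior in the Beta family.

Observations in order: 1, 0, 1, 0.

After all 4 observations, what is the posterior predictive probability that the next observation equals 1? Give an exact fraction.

obs 1: x=1 → posterior Beta(9, 3/2)
obs 2: x=0 → posterior Beta(9, 5/2)
obs 3: x=1 → posterior Beta(10, 5/2)
obs 4: x=0 → posterior Beta(10, 7/2)

20/27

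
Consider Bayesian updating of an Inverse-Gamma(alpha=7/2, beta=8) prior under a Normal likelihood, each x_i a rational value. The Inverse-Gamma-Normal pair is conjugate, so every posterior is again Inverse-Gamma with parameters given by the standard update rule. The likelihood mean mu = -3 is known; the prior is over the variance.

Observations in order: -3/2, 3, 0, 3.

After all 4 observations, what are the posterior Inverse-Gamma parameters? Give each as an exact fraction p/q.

obs 1: x=-3/2 → posterior Inverse-Gamma(4, 73/8)
obs 2: x=3 → posterior Inverse-Gamma(9/2, 217/8)
obs 3: x=0 → posterior Inverse-Gamma(5, 253/8)
obs 4: x=3 → posterior Inverse-Gamma(11/2, 397/8)

alpha=11/2, beta=397/8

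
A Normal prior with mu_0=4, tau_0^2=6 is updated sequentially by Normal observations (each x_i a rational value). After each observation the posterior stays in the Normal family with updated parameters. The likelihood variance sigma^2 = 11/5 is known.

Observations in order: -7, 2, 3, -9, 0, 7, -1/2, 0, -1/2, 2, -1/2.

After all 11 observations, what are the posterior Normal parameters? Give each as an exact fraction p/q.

obs 1: x=-7 → posterior Normal(-166/41, 66/41)
obs 2: x=2 → posterior Normal(-106/71, 66/71)
obs 3: x=3 → posterior Normal(-16/101, 66/101)
obs 4: x=-9 → posterior Normal(-286/131, 66/131)
obs 5: x=0 → posterior Normal(-286/161, 66/161)
obs 6: x=7 → posterior Normal(-76/191, 66/191)
obs 7: x=-1/2 → posterior Normal(-7/17, 66/221)
obs 8: x=0 → posterior Normal(-91/251, 66/251)
obs 9: x=-1/2 → posterior Normal(-106/281, 66/281)
obs 10: x=2 → posterior Normal(-46/311, 66/311)
obs 11: x=-1/2 → posterior Normal(-61/341, 6/31)

mu_0=-61/341, tau_0^2=6/31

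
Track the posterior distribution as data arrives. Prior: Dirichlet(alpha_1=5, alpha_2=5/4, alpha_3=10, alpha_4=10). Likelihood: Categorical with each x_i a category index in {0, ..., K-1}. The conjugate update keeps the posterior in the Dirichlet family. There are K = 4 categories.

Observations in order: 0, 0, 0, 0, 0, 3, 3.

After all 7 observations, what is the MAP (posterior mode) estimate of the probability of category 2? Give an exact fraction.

4/13

obs 1: x=0 → posterior Dirichlet(6, 5/4, 10, 10)
obs 2: x=0 → posterior Dirichlet(7, 5/4, 10, 10)
obs 3: x=0 → posterior Dirichlet(8, 5/4, 10, 10)
obs 4: x=0 → posterior Dirichlet(9, 5/4, 10, 10)
obs 5: x=0 → posterior Dirichlet(10, 5/4, 10, 10)
obs 6: x=3 → posterior Dirichlet(10, 5/4, 10, 11)
obs 7: x=3 → posterior Dirichlet(10, 5/4, 10, 12)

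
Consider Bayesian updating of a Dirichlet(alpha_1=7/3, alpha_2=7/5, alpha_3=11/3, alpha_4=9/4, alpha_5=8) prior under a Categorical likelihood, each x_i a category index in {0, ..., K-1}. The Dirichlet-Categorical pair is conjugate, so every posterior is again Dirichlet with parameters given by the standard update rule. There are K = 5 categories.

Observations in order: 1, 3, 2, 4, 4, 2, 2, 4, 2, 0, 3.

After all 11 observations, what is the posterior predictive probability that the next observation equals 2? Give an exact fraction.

obs 1: x=1 → posterior Dirichlet(7/3, 12/5, 11/3, 9/4, 8)
obs 2: x=3 → posterior Dirichlet(7/3, 12/5, 11/3, 13/4, 8)
obs 3: x=2 → posterior Dirichlet(7/3, 12/5, 14/3, 13/4, 8)
obs 4: x=4 → posterior Dirichlet(7/3, 12/5, 14/3, 13/4, 9)
obs 5: x=4 → posterior Dirichlet(7/3, 12/5, 14/3, 13/4, 10)
obs 6: x=2 → posterior Dirichlet(7/3, 12/5, 17/3, 13/4, 10)
obs 7: x=2 → posterior Dirichlet(7/3, 12/5, 20/3, 13/4, 10)
obs 8: x=4 → posterior Dirichlet(7/3, 12/5, 20/3, 13/4, 11)
obs 9: x=2 → posterior Dirichlet(7/3, 12/5, 23/3, 13/4, 11)
obs 10: x=0 → posterior Dirichlet(10/3, 12/5, 23/3, 13/4, 11)
obs 11: x=3 → posterior Dirichlet(10/3, 12/5, 23/3, 17/4, 11)

460/1719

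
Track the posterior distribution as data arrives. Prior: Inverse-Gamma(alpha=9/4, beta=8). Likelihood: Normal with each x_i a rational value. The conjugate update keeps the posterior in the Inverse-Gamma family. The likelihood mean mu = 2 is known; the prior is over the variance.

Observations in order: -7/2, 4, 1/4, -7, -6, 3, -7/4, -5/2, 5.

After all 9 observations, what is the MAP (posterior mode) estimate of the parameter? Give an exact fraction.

1941/124

obs 1: x=-7/2 → posterior Inverse-Gamma(11/4, 185/8)
obs 2: x=4 → posterior Inverse-Gamma(13/4, 201/8)
obs 3: x=1/4 → posterior Inverse-Gamma(15/4, 853/32)
obs 4: x=-7 → posterior Inverse-Gamma(17/4, 2149/32)
obs 5: x=-6 → posterior Inverse-Gamma(19/4, 3173/32)
obs 6: x=3 → posterior Inverse-Gamma(21/4, 3189/32)
obs 7: x=-7/4 → posterior Inverse-Gamma(23/4, 1707/16)
obs 8: x=-5/2 → posterior Inverse-Gamma(25/4, 1869/16)
obs 9: x=5 → posterior Inverse-Gamma(27/4, 1941/16)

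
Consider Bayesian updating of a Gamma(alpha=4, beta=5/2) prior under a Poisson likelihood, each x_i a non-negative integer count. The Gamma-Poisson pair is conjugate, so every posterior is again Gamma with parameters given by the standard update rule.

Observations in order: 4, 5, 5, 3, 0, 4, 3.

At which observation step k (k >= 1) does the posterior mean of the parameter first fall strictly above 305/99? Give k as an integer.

obs 1: x=4 → posterior Gamma(8, 7/2)
obs 2: x=5 → posterior Gamma(13, 9/2)
obs 3: x=5 → posterior Gamma(18, 11/2)
obs 4: x=3 → posterior Gamma(21, 13/2)
obs 5: x=0 → posterior Gamma(21, 15/2)
obs 6: x=4 → posterior Gamma(25, 17/2)
obs 7: x=3 → posterior Gamma(28, 19/2)

k = 3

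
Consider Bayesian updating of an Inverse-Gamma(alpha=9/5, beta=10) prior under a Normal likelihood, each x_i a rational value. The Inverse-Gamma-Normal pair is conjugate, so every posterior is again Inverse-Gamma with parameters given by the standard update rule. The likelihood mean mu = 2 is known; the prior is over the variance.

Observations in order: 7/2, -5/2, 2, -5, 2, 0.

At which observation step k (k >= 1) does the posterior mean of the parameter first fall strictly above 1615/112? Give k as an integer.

k = 4

obs 1: x=7/2 → posterior Inverse-Gamma(23/10, 89/8)
obs 2: x=-5/2 → posterior Inverse-Gamma(14/5, 85/4)
obs 3: x=2 → posterior Inverse-Gamma(33/10, 85/4)
obs 4: x=-5 → posterior Inverse-Gamma(19/5, 183/4)
obs 5: x=2 → posterior Inverse-Gamma(43/10, 183/4)
obs 6: x=0 → posterior Inverse-Gamma(24/5, 191/4)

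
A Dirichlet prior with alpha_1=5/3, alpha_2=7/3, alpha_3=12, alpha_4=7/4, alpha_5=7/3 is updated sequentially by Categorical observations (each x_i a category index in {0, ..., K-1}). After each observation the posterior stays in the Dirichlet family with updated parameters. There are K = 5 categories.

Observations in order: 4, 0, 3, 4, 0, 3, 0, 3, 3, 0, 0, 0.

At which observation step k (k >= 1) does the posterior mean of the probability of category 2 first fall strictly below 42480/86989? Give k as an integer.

k = 5

obs 1: x=4 → posterior Dirichlet(5/3, 7/3, 12, 7/4, 10/3)
obs 2: x=0 → posterior Dirichlet(8/3, 7/3, 12, 7/4, 10/3)
obs 3: x=3 → posterior Dirichlet(8/3, 7/3, 12, 11/4, 10/3)
obs 4: x=4 → posterior Dirichlet(8/3, 7/3, 12, 11/4, 13/3)
obs 5: x=0 → posterior Dirichlet(11/3, 7/3, 12, 11/4, 13/3)
obs 6: x=3 → posterior Dirichlet(11/3, 7/3, 12, 15/4, 13/3)
obs 7: x=0 → posterior Dirichlet(14/3, 7/3, 12, 15/4, 13/3)
obs 8: x=3 → posterior Dirichlet(14/3, 7/3, 12, 19/4, 13/3)
obs 9: x=3 → posterior Dirichlet(14/3, 7/3, 12, 23/4, 13/3)
obs 10: x=0 → posterior Dirichlet(17/3, 7/3, 12, 23/4, 13/3)
obs 11: x=0 → posterior Dirichlet(20/3, 7/3, 12, 23/4, 13/3)
obs 12: x=0 → posterior Dirichlet(23/3, 7/3, 12, 23/4, 13/3)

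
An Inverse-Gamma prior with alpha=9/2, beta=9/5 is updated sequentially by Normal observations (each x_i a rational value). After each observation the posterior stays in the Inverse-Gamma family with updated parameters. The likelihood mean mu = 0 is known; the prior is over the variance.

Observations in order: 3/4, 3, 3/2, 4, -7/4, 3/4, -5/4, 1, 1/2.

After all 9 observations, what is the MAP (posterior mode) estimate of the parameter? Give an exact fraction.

757/400

obs 1: x=3/4 → posterior Inverse-Gamma(5, 333/160)
obs 2: x=3 → posterior Inverse-Gamma(11/2, 1053/160)
obs 3: x=3/2 → posterior Inverse-Gamma(6, 1233/160)
obs 4: x=4 → posterior Inverse-Gamma(13/2, 2513/160)
obs 5: x=-7/4 → posterior Inverse-Gamma(7, 1379/80)
obs 6: x=3/4 → posterior Inverse-Gamma(15/2, 2803/160)
obs 7: x=-5/4 → posterior Inverse-Gamma(8, 183/10)
obs 8: x=1 → posterior Inverse-Gamma(17/2, 94/5)
obs 9: x=1/2 → posterior Inverse-Gamma(9, 757/40)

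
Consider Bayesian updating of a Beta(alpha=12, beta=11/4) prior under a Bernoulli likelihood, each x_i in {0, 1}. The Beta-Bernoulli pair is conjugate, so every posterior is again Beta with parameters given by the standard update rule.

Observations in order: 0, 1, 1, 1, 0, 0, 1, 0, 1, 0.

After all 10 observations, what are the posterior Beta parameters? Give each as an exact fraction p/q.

obs 1: x=0 → posterior Beta(12, 15/4)
obs 2: x=1 → posterior Beta(13, 15/4)
obs 3: x=1 → posterior Beta(14, 15/4)
obs 4: x=1 → posterior Beta(15, 15/4)
obs 5: x=0 → posterior Beta(15, 19/4)
obs 6: x=0 → posterior Beta(15, 23/4)
obs 7: x=1 → posterior Beta(16, 23/4)
obs 8: x=0 → posterior Beta(16, 27/4)
obs 9: x=1 → posterior Beta(17, 27/4)
obs 10: x=0 → posterior Beta(17, 31/4)

alpha=17, beta=31/4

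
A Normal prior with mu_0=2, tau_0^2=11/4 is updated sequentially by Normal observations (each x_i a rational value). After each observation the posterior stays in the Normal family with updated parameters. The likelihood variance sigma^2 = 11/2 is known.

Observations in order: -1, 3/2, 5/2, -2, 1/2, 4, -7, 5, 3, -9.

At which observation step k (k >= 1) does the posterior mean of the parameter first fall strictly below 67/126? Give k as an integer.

obs 1: x=-1 → posterior Normal(1, 11/6)
obs 2: x=3/2 → posterior Normal(9/8, 11/8)
obs 3: x=5/2 → posterior Normal(7/5, 11/10)
obs 4: x=-2 → posterior Normal(5/6, 11/12)
obs 5: x=1/2 → posterior Normal(11/14, 11/14)
obs 6: x=4 → posterior Normal(19/16, 11/16)
obs 7: x=-7 → posterior Normal(5/18, 11/18)
obs 8: x=5 → posterior Normal(3/4, 11/20)
obs 9: x=3 → posterior Normal(21/22, 1/2)
obs 10: x=-9 → posterior Normal(1/8, 11/24)

k = 7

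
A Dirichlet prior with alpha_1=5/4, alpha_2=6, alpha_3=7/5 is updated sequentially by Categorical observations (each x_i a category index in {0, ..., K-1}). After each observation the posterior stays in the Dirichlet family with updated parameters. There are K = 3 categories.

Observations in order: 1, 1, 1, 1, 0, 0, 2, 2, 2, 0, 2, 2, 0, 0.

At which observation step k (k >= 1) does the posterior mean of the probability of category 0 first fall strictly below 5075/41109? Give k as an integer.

k = 2

obs 1: x=1 → posterior Dirichlet(5/4, 7, 7/5)
obs 2: x=1 → posterior Dirichlet(5/4, 8, 7/5)
obs 3: x=1 → posterior Dirichlet(5/4, 9, 7/5)
obs 4: x=1 → posterior Dirichlet(5/4, 10, 7/5)
obs 5: x=0 → posterior Dirichlet(9/4, 10, 7/5)
obs 6: x=0 → posterior Dirichlet(13/4, 10, 7/5)
obs 7: x=2 → posterior Dirichlet(13/4, 10, 12/5)
obs 8: x=2 → posterior Dirichlet(13/4, 10, 17/5)
obs 9: x=2 → posterior Dirichlet(13/4, 10, 22/5)
obs 10: x=0 → posterior Dirichlet(17/4, 10, 22/5)
obs 11: x=2 → posterior Dirichlet(17/4, 10, 27/5)
obs 12: x=2 → posterior Dirichlet(17/4, 10, 32/5)
obs 13: x=0 → posterior Dirichlet(21/4, 10, 32/5)
obs 14: x=0 → posterior Dirichlet(25/4, 10, 32/5)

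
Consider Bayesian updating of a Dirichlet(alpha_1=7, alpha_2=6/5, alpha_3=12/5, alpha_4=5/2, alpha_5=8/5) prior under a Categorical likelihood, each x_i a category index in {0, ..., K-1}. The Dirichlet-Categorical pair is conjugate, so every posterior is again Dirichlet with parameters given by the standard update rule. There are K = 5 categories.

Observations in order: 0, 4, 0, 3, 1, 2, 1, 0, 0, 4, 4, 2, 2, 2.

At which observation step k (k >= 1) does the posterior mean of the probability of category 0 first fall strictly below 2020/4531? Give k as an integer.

k = 6

obs 1: x=0 → posterior Dirichlet(8, 6/5, 12/5, 5/2, 8/5)
obs 2: x=4 → posterior Dirichlet(8, 6/5, 12/5, 5/2, 13/5)
obs 3: x=0 → posterior Dirichlet(9, 6/5, 12/5, 5/2, 13/5)
obs 4: x=3 → posterior Dirichlet(9, 6/5, 12/5, 7/2, 13/5)
obs 5: x=1 → posterior Dirichlet(9, 11/5, 12/5, 7/2, 13/5)
obs 6: x=2 → posterior Dirichlet(9, 11/5, 17/5, 7/2, 13/5)
obs 7: x=1 → posterior Dirichlet(9, 16/5, 17/5, 7/2, 13/5)
obs 8: x=0 → posterior Dirichlet(10, 16/5, 17/5, 7/2, 13/5)
obs 9: x=0 → posterior Dirichlet(11, 16/5, 17/5, 7/2, 13/5)
obs 10: x=4 → posterior Dirichlet(11, 16/5, 17/5, 7/2, 18/5)
obs 11: x=4 → posterior Dirichlet(11, 16/5, 17/5, 7/2, 23/5)
obs 12: x=2 → posterior Dirichlet(11, 16/5, 22/5, 7/2, 23/5)
obs 13: x=2 → posterior Dirichlet(11, 16/5, 27/5, 7/2, 23/5)
obs 14: x=2 → posterior Dirichlet(11, 16/5, 32/5, 7/2, 23/5)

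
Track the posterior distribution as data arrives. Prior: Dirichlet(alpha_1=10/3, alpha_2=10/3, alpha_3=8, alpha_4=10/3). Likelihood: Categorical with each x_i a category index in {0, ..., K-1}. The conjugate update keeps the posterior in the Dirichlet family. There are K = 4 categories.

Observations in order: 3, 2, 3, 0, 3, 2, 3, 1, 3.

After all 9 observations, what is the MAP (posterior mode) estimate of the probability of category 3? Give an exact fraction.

22/69

obs 1: x=3 → posterior Dirichlet(10/3, 10/3, 8, 13/3)
obs 2: x=2 → posterior Dirichlet(10/3, 10/3, 9, 13/3)
obs 3: x=3 → posterior Dirichlet(10/3, 10/3, 9, 16/3)
obs 4: x=0 → posterior Dirichlet(13/3, 10/3, 9, 16/3)
obs 5: x=3 → posterior Dirichlet(13/3, 10/3, 9, 19/3)
obs 6: x=2 → posterior Dirichlet(13/3, 10/3, 10, 19/3)
obs 7: x=3 → posterior Dirichlet(13/3, 10/3, 10, 22/3)
obs 8: x=1 → posterior Dirichlet(13/3, 13/3, 10, 22/3)
obs 9: x=3 → posterior Dirichlet(13/3, 13/3, 10, 25/3)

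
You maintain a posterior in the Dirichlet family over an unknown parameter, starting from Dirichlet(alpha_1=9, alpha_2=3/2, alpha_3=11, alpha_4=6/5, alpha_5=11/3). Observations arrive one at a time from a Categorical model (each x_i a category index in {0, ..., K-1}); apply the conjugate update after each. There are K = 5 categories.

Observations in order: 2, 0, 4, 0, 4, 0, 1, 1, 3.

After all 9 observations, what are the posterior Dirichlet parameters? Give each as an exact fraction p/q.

obs 1: x=2 → posterior Dirichlet(9, 3/2, 12, 6/5, 11/3)
obs 2: x=0 → posterior Dirichlet(10, 3/2, 12, 6/5, 11/3)
obs 3: x=4 → posterior Dirichlet(10, 3/2, 12, 6/5, 14/3)
obs 4: x=0 → posterior Dirichlet(11, 3/2, 12, 6/5, 14/3)
obs 5: x=4 → posterior Dirichlet(11, 3/2, 12, 6/5, 17/3)
obs 6: x=0 → posterior Dirichlet(12, 3/2, 12, 6/5, 17/3)
obs 7: x=1 → posterior Dirichlet(12, 5/2, 12, 6/5, 17/3)
obs 8: x=1 → posterior Dirichlet(12, 7/2, 12, 6/5, 17/3)
obs 9: x=3 → posterior Dirichlet(12, 7/2, 12, 11/5, 17/3)

alpha_1=12, alpha_2=7/2, alpha_3=12, alpha_4=11/5, alpha_5=17/3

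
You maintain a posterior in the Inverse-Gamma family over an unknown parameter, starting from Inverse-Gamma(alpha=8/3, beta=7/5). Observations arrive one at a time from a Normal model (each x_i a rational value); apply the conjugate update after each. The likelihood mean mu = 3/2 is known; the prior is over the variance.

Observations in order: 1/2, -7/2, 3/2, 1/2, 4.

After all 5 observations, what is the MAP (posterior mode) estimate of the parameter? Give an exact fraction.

obs 1: x=1/2 → posterior Inverse-Gamma(19/6, 19/10)
obs 2: x=-7/2 → posterior Inverse-Gamma(11/3, 72/5)
obs 3: x=3/2 → posterior Inverse-Gamma(25/6, 72/5)
obs 4: x=1/2 → posterior Inverse-Gamma(14/3, 149/10)
obs 5: x=4 → posterior Inverse-Gamma(31/6, 721/40)

2163/740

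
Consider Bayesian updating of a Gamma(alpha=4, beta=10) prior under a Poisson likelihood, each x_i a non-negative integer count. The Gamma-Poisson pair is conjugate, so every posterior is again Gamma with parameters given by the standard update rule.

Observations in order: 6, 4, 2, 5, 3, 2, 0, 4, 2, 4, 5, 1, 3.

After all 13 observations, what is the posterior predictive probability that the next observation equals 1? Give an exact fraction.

obs 1: x=6 → posterior Gamma(10, 11)
obs 2: x=4 → posterior Gamma(14, 12)
obs 3: x=2 → posterior Gamma(16, 13)
obs 4: x=5 → posterior Gamma(21, 14)
obs 5: x=3 → posterior Gamma(24, 15)
obs 6: x=2 → posterior Gamma(26, 16)
obs 7: x=0 → posterior Gamma(26, 17)
obs 8: x=4 → posterior Gamma(30, 18)
obs 9: x=2 → posterior Gamma(32, 19)
obs 10: x=4 → posterior Gamma(36, 20)
obs 11: x=5 → posterior Gamma(41, 21)
obs 12: x=1 → posterior Gamma(42, 22)
obs 13: x=3 → posterior Gamma(45, 23)

94781292150581013956598578566386138130796447498726451178317715/343142577633184971027803933956630804387582156496138719318769664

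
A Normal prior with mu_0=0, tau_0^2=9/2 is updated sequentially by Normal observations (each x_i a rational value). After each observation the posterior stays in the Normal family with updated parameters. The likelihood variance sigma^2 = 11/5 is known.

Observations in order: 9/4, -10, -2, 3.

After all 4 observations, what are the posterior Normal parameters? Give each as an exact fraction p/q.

obs 1: x=9/4 → posterior Normal(405/268, 99/67)
obs 2: x=-10 → posterior Normal(-1395/448, 99/112)
obs 3: x=-2 → posterior Normal(-1755/628, 99/157)
obs 4: x=3 → posterior Normal(-1215/808, 99/202)

mu_0=-1215/808, tau_0^2=99/202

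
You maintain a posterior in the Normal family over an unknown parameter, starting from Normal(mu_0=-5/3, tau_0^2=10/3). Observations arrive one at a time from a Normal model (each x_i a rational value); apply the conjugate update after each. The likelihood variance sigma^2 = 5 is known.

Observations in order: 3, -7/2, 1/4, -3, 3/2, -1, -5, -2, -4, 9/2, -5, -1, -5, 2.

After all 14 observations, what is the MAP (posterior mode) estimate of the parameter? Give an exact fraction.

obs 1: x=3 → posterior Normal(1/5, 2)
obs 2: x=-7/2 → posterior Normal(-6/7, 10/7)
obs 3: x=1/4 → posterior Normal(-11/18, 10/9)
obs 4: x=-3 → posterior Normal(-23/22, 10/11)
obs 5: x=3/2 → posterior Normal(-17/26, 10/13)
obs 6: x=-1 → posterior Normal(-7/10, 2/3)
obs 7: x=-5 → posterior Normal(-41/34, 10/17)
obs 8: x=-2 → posterior Normal(-49/38, 10/19)
obs 9: x=-4 → posterior Normal(-65/42, 10/21)
obs 10: x=9/2 → posterior Normal(-47/46, 10/23)
obs 11: x=-5 → posterior Normal(-67/50, 2/5)
obs 12: x=-1 → posterior Normal(-71/54, 10/27)
obs 13: x=-5 → posterior Normal(-91/58, 10/29)
obs 14: x=2 → posterior Normal(-83/62, 10/31)

-83/62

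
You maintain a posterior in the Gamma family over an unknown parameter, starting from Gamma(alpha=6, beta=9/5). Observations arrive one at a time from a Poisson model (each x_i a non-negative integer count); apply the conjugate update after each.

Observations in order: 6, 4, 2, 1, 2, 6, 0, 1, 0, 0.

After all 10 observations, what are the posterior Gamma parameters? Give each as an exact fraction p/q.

obs 1: x=6 → posterior Gamma(12, 14/5)
obs 2: x=4 → posterior Gamma(16, 19/5)
obs 3: x=2 → posterior Gamma(18, 24/5)
obs 4: x=1 → posterior Gamma(19, 29/5)
obs 5: x=2 → posterior Gamma(21, 34/5)
obs 6: x=6 → posterior Gamma(27, 39/5)
obs 7: x=0 → posterior Gamma(27, 44/5)
obs 8: x=1 → posterior Gamma(28, 49/5)
obs 9: x=0 → posterior Gamma(28, 54/5)
obs 10: x=0 → posterior Gamma(28, 59/5)

alpha=28, beta=59/5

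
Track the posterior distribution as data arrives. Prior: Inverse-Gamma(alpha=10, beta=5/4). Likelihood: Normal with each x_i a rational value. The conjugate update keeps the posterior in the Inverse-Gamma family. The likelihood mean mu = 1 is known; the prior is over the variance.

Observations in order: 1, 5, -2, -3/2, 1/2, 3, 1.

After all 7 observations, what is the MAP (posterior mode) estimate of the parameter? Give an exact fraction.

38/29

obs 1: x=1 → posterior Inverse-Gamma(21/2, 5/4)
obs 2: x=5 → posterior Inverse-Gamma(11, 37/4)
obs 3: x=-2 → posterior Inverse-Gamma(23/2, 55/4)
obs 4: x=-3/2 → posterior Inverse-Gamma(12, 135/8)
obs 5: x=1/2 → posterior Inverse-Gamma(25/2, 17)
obs 6: x=3 → posterior Inverse-Gamma(13, 19)
obs 7: x=1 → posterior Inverse-Gamma(27/2, 19)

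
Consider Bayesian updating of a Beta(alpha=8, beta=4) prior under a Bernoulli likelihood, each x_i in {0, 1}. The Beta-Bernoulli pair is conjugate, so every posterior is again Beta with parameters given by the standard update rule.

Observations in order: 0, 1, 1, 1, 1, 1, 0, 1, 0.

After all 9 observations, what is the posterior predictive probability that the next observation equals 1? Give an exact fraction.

2/3

obs 1: x=0 → posterior Beta(8, 5)
obs 2: x=1 → posterior Beta(9, 5)
obs 3: x=1 → posterior Beta(10, 5)
obs 4: x=1 → posterior Beta(11, 5)
obs 5: x=1 → posterior Beta(12, 5)
obs 6: x=1 → posterior Beta(13, 5)
obs 7: x=0 → posterior Beta(13, 6)
obs 8: x=1 → posterior Beta(14, 6)
obs 9: x=0 → posterior Beta(14, 7)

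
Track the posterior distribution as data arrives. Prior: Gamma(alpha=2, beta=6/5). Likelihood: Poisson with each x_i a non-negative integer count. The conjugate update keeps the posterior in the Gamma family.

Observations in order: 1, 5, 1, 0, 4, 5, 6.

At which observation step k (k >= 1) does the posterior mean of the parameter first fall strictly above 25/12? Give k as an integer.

k = 2

obs 1: x=1 → posterior Gamma(3, 11/5)
obs 2: x=5 → posterior Gamma(8, 16/5)
obs 3: x=1 → posterior Gamma(9, 21/5)
obs 4: x=0 → posterior Gamma(9, 26/5)
obs 5: x=4 → posterior Gamma(13, 31/5)
obs 6: x=5 → posterior Gamma(18, 36/5)
obs 7: x=6 → posterior Gamma(24, 41/5)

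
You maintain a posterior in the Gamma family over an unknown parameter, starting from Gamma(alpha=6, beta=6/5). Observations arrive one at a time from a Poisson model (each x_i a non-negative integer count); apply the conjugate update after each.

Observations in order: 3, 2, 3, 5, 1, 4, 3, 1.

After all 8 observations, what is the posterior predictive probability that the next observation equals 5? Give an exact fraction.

22702674308909241683571653053523840556196990602444800000/223777187515882755594366201694957858786134448923933321651

obs 1: x=3 → posterior Gamma(9, 11/5)
obs 2: x=2 → posterior Gamma(11, 16/5)
obs 3: x=3 → posterior Gamma(14, 21/5)
obs 4: x=5 → posterior Gamma(19, 26/5)
obs 5: x=1 → posterior Gamma(20, 31/5)
obs 6: x=4 → posterior Gamma(24, 36/5)
obs 7: x=3 → posterior Gamma(27, 41/5)
obs 8: x=1 → posterior Gamma(28, 46/5)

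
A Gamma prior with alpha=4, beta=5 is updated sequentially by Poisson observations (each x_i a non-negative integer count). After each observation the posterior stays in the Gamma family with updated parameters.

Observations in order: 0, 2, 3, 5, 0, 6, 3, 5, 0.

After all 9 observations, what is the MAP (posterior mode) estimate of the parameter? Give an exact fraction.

27/14

obs 1: x=0 → posterior Gamma(4, 6)
obs 2: x=2 → posterior Gamma(6, 7)
obs 3: x=3 → posterior Gamma(9, 8)
obs 4: x=5 → posterior Gamma(14, 9)
obs 5: x=0 → posterior Gamma(14, 10)
obs 6: x=6 → posterior Gamma(20, 11)
obs 7: x=3 → posterior Gamma(23, 12)
obs 8: x=5 → posterior Gamma(28, 13)
obs 9: x=0 → posterior Gamma(28, 14)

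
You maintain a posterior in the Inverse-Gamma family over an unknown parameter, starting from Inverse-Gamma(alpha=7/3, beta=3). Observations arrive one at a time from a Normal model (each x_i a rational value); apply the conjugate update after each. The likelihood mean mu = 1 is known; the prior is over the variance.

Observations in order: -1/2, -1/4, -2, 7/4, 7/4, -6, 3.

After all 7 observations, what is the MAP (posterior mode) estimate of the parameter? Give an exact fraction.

obs 1: x=-1/2 → posterior Inverse-Gamma(17/6, 33/8)
obs 2: x=-1/4 → posterior Inverse-Gamma(10/3, 157/32)
obs 3: x=-2 → posterior Inverse-Gamma(23/6, 301/32)
obs 4: x=7/4 → posterior Inverse-Gamma(13/3, 155/16)
obs 5: x=7/4 → posterior Inverse-Gamma(29/6, 319/32)
obs 6: x=-6 → posterior Inverse-Gamma(16/3, 1103/32)
obs 7: x=3 → posterior Inverse-Gamma(35/6, 1167/32)

3501/656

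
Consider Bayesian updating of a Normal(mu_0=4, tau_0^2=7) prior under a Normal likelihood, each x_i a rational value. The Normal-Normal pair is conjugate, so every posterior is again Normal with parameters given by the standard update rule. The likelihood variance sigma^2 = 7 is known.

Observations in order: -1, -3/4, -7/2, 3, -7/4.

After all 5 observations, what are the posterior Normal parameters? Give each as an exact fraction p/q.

obs 1: x=-1 → posterior Normal(3/2, 7/2)
obs 2: x=-3/4 → posterior Normal(3/4, 7/3)
obs 3: x=-7/2 → posterior Normal(-5/16, 7/4)
obs 4: x=3 → posterior Normal(7/20, 7/5)
obs 5: x=-7/4 → posterior Normal(0, 7/6)

mu_0=0, tau_0^2=7/6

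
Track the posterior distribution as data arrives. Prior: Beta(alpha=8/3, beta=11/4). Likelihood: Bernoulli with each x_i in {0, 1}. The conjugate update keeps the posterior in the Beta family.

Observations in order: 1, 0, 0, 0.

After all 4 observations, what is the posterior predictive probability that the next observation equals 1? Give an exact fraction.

44/113

obs 1: x=1 → posterior Beta(11/3, 11/4)
obs 2: x=0 → posterior Beta(11/3, 15/4)
obs 3: x=0 → posterior Beta(11/3, 19/4)
obs 4: x=0 → posterior Beta(11/3, 23/4)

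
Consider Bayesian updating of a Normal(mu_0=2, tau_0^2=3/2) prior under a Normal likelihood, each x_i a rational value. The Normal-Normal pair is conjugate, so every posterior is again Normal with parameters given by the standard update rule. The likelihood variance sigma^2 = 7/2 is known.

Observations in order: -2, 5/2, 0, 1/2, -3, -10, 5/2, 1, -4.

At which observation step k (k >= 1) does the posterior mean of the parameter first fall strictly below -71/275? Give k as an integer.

k = 6

obs 1: x=-2 → posterior Normal(4/5, 21/20)
obs 2: x=5/2 → posterior Normal(31/26, 21/26)
obs 3: x=0 → posterior Normal(31/32, 21/32)
obs 4: x=1/2 → posterior Normal(17/19, 21/38)
obs 5: x=-3 → posterior Normal(4/11, 21/44)
obs 6: x=-10 → posterior Normal(-22/25, 21/50)
obs 7: x=5/2 → posterior Normal(-29/56, 3/8)
obs 8: x=1 → posterior Normal(-23/62, 21/62)
obs 9: x=-4 → posterior Normal(-47/68, 21/68)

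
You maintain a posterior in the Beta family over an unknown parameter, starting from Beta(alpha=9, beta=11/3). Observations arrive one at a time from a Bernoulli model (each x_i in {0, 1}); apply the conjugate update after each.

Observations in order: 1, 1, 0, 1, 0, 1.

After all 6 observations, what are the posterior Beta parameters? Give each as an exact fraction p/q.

obs 1: x=1 → posterior Beta(10, 11/3)
obs 2: x=1 → posterior Beta(11, 11/3)
obs 3: x=0 → posterior Beta(11, 14/3)
obs 4: x=1 → posterior Beta(12, 14/3)
obs 5: x=0 → posterior Beta(12, 17/3)
obs 6: x=1 → posterior Beta(13, 17/3)

alpha=13, beta=17/3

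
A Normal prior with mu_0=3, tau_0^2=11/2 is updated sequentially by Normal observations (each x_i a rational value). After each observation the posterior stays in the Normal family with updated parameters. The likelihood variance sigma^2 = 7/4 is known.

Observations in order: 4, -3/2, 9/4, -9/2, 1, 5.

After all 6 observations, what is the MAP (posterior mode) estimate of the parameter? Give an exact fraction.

obs 1: x=4 → posterior Normal(109/29, 77/58)
obs 2: x=-3/2 → posterior Normal(76/51, 77/102)
obs 3: x=9/4 → posterior Normal(251/146, 77/146)
obs 4: x=-9/2 → posterior Normal(53/190, 77/190)
obs 5: x=1 → posterior Normal(97/234, 77/234)
obs 6: x=5 → posterior Normal(317/278, 77/278)

317/278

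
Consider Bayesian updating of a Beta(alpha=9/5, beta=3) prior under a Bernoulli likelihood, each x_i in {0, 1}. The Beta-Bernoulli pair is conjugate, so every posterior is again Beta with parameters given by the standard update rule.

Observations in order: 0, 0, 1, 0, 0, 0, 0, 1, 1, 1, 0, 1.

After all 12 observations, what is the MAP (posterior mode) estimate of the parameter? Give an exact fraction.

obs 1: x=0 → posterior Beta(9/5, 4)
obs 2: x=0 → posterior Beta(9/5, 5)
obs 3: x=1 → posterior Beta(14/5, 5)
obs 4: x=0 → posterior Beta(14/5, 6)
obs 5: x=0 → posterior Beta(14/5, 7)
obs 6: x=0 → posterior Beta(14/5, 8)
obs 7: x=0 → posterior Beta(14/5, 9)
obs 8: x=1 → posterior Beta(19/5, 9)
obs 9: x=1 → posterior Beta(24/5, 9)
obs 10: x=1 → posterior Beta(29/5, 9)
obs 11: x=0 → posterior Beta(29/5, 10)
obs 12: x=1 → posterior Beta(34/5, 10)

29/74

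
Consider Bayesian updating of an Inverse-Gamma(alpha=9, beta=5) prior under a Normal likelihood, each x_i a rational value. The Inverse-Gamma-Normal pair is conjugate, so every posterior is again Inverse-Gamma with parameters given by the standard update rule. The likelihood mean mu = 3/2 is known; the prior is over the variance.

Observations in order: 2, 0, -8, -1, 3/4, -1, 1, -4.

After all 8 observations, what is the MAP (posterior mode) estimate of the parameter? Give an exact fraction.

2341/448

obs 1: x=2 → posterior Inverse-Gamma(19/2, 41/8)
obs 2: x=0 → posterior Inverse-Gamma(10, 25/4)
obs 3: x=-8 → posterior Inverse-Gamma(21/2, 411/8)
obs 4: x=-1 → posterior Inverse-Gamma(11, 109/2)
obs 5: x=3/4 → posterior Inverse-Gamma(23/2, 1753/32)
obs 6: x=-1 → posterior Inverse-Gamma(12, 1853/32)
obs 7: x=1 → posterior Inverse-Gamma(25/2, 1857/32)
obs 8: x=-4 → posterior Inverse-Gamma(13, 2341/32)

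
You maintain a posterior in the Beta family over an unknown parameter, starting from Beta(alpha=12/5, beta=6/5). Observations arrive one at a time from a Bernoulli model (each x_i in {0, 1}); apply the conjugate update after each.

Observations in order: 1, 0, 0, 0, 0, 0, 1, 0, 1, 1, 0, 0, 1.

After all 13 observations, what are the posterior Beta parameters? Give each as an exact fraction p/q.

obs 1: x=1 → posterior Beta(17/5, 6/5)
obs 2: x=0 → posterior Beta(17/5, 11/5)
obs 3: x=0 → posterior Beta(17/5, 16/5)
obs 4: x=0 → posterior Beta(17/5, 21/5)
obs 5: x=0 → posterior Beta(17/5, 26/5)
obs 6: x=0 → posterior Beta(17/5, 31/5)
obs 7: x=1 → posterior Beta(22/5, 31/5)
obs 8: x=0 → posterior Beta(22/5, 36/5)
obs 9: x=1 → posterior Beta(27/5, 36/5)
obs 10: x=1 → posterior Beta(32/5, 36/5)
obs 11: x=0 → posterior Beta(32/5, 41/5)
obs 12: x=0 → posterior Beta(32/5, 46/5)
obs 13: x=1 → posterior Beta(37/5, 46/5)

alpha=37/5, beta=46/5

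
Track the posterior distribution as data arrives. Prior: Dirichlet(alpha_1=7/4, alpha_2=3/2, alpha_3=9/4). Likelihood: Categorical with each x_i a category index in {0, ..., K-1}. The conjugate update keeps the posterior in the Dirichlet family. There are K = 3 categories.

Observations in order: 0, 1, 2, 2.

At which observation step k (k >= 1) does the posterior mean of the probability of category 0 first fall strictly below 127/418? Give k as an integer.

obs 1: x=0 → posterior Dirichlet(11/4, 3/2, 9/4)
obs 2: x=1 → posterior Dirichlet(11/4, 5/2, 9/4)
obs 3: x=2 → posterior Dirichlet(11/4, 5/2, 13/4)
obs 4: x=2 → posterior Dirichlet(11/4, 5/2, 17/4)

k = 4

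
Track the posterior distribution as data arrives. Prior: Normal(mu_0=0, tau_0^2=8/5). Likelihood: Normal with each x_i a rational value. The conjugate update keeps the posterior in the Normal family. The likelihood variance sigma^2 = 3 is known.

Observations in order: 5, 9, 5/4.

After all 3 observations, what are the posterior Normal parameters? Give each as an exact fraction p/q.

mu_0=122/39, tau_0^2=8/13

obs 1: x=5 → posterior Normal(40/23, 24/23)
obs 2: x=9 → posterior Normal(112/31, 24/31)
obs 3: x=5/4 → posterior Normal(122/39, 8/13)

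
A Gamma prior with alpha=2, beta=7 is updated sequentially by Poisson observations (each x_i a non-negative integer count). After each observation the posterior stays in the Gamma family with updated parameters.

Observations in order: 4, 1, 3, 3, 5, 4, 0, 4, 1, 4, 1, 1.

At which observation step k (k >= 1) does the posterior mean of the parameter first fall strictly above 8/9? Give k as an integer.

k = 3

obs 1: x=4 → posterior Gamma(6, 8)
obs 2: x=1 → posterior Gamma(7, 9)
obs 3: x=3 → posterior Gamma(10, 10)
obs 4: x=3 → posterior Gamma(13, 11)
obs 5: x=5 → posterior Gamma(18, 12)
obs 6: x=4 → posterior Gamma(22, 13)
obs 7: x=0 → posterior Gamma(22, 14)
obs 8: x=4 → posterior Gamma(26, 15)
obs 9: x=1 → posterior Gamma(27, 16)
obs 10: x=4 → posterior Gamma(31, 17)
obs 11: x=1 → posterior Gamma(32, 18)
obs 12: x=1 → posterior Gamma(33, 19)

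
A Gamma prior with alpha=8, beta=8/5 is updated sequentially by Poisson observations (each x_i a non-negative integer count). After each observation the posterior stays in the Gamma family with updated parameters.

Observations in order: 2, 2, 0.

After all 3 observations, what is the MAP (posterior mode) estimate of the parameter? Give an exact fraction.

55/23

obs 1: x=2 → posterior Gamma(10, 13/5)
obs 2: x=2 → posterior Gamma(12, 18/5)
obs 3: x=0 → posterior Gamma(12, 23/5)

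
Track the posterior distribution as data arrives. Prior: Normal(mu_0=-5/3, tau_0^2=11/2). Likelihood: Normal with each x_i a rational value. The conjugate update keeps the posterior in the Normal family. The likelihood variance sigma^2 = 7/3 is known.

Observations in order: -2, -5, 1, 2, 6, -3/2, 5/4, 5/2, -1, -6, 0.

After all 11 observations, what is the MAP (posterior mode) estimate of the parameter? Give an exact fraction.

-1369/4524

obs 1: x=-2 → posterior Normal(-268/141, 77/47)
obs 2: x=-5 → posterior Normal(-763/240, 77/80)
obs 3: x=1 → posterior Normal(-664/339, 77/113)
obs 4: x=2 → posterior Normal(-233/219, 77/146)
obs 5: x=6 → posterior Normal(128/537, 77/179)
obs 6: x=-3/2 → posterior Normal(-41/1272, 77/212)
obs 7: x=5/4 → posterior Normal(59/420, 11/35)
obs 8: x=5/2 → posterior Normal(1403/3336, 77/278)
obs 9: x=-1 → posterior Normal(1007/3732, 77/311)
obs 10: x=-6 → posterior Normal(-1369/4128, 77/344)
obs 11: x=0 → posterior Normal(-1369/4524, 77/377)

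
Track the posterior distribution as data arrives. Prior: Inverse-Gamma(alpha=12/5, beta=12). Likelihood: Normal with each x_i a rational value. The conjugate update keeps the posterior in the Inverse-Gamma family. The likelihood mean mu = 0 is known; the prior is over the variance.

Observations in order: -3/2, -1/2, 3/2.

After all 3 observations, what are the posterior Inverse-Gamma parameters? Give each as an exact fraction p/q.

alpha=39/10, beta=115/8

obs 1: x=-3/2 → posterior Inverse-Gamma(29/10, 105/8)
obs 2: x=-1/2 → posterior Inverse-Gamma(17/5, 53/4)
obs 3: x=3/2 → posterior Inverse-Gamma(39/10, 115/8)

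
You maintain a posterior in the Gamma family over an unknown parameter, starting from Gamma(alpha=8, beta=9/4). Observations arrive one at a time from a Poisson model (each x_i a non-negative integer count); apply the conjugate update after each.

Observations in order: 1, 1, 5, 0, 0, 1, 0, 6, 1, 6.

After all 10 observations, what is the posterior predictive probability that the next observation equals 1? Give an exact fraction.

obs 1: x=1 → posterior Gamma(9, 13/4)
obs 2: x=1 → posterior Gamma(10, 17/4)
obs 3: x=5 → posterior Gamma(15, 21/4)
obs 4: x=0 → posterior Gamma(15, 25/4)
obs 5: x=0 → posterior Gamma(15, 29/4)
obs 6: x=1 → posterior Gamma(16, 33/4)
obs 7: x=0 → posterior Gamma(16, 37/4)
obs 8: x=6 → posterior Gamma(22, 41/4)
obs 9: x=1 → posterior Gamma(23, 45/4)
obs 10: x=6 → posterior Gamma(29, 49/4)

1202663996852985926068853692401165596032702140428084/5349042986438842598594824161669986924013455633256649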